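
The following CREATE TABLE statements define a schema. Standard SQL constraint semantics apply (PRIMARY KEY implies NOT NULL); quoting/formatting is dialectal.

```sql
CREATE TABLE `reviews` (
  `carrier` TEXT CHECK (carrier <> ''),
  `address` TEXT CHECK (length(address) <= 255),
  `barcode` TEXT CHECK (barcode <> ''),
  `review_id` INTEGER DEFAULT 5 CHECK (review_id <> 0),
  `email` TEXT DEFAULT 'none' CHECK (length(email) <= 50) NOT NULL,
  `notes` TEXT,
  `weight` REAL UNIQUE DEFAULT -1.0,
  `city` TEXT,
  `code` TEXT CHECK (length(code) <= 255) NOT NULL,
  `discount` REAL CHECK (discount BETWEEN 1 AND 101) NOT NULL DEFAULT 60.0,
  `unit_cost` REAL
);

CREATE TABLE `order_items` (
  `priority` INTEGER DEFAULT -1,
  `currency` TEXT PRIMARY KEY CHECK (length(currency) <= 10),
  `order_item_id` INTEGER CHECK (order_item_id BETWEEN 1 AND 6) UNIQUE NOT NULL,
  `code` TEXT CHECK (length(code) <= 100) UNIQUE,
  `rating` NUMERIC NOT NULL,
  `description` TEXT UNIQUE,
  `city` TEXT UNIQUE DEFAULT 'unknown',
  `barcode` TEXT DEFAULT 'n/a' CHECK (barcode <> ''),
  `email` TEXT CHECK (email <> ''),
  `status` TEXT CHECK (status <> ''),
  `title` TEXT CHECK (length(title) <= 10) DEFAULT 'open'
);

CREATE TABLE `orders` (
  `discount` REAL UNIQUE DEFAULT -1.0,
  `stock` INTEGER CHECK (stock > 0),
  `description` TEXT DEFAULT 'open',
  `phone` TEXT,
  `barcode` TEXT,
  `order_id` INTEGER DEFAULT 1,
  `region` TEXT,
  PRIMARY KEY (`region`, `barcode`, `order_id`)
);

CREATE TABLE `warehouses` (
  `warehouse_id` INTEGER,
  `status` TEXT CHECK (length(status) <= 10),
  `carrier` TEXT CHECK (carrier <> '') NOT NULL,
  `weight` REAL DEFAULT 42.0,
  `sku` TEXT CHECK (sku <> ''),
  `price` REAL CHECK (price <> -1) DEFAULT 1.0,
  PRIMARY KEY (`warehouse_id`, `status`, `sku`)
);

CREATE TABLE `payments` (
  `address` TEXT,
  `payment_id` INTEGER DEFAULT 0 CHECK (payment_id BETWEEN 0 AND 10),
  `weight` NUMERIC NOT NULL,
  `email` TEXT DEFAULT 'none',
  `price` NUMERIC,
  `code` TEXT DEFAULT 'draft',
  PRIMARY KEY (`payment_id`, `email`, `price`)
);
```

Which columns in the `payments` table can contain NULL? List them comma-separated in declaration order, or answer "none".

- address: no NOT NULL constraint applies → nullable.
- payment_id: part of the PRIMARY KEY, which implies NOT NULL → not nullable.
- weight: declared NOT NULL → not nullable.
- email: part of the PRIMARY KEY, which implies NOT NULL → not nullable.
- price: part of the PRIMARY KEY, which implies NOT NULL → not nullable.
- code: DEFAULT only fills an omitted column; an explicit NULL is still allowed → nullable.

address, code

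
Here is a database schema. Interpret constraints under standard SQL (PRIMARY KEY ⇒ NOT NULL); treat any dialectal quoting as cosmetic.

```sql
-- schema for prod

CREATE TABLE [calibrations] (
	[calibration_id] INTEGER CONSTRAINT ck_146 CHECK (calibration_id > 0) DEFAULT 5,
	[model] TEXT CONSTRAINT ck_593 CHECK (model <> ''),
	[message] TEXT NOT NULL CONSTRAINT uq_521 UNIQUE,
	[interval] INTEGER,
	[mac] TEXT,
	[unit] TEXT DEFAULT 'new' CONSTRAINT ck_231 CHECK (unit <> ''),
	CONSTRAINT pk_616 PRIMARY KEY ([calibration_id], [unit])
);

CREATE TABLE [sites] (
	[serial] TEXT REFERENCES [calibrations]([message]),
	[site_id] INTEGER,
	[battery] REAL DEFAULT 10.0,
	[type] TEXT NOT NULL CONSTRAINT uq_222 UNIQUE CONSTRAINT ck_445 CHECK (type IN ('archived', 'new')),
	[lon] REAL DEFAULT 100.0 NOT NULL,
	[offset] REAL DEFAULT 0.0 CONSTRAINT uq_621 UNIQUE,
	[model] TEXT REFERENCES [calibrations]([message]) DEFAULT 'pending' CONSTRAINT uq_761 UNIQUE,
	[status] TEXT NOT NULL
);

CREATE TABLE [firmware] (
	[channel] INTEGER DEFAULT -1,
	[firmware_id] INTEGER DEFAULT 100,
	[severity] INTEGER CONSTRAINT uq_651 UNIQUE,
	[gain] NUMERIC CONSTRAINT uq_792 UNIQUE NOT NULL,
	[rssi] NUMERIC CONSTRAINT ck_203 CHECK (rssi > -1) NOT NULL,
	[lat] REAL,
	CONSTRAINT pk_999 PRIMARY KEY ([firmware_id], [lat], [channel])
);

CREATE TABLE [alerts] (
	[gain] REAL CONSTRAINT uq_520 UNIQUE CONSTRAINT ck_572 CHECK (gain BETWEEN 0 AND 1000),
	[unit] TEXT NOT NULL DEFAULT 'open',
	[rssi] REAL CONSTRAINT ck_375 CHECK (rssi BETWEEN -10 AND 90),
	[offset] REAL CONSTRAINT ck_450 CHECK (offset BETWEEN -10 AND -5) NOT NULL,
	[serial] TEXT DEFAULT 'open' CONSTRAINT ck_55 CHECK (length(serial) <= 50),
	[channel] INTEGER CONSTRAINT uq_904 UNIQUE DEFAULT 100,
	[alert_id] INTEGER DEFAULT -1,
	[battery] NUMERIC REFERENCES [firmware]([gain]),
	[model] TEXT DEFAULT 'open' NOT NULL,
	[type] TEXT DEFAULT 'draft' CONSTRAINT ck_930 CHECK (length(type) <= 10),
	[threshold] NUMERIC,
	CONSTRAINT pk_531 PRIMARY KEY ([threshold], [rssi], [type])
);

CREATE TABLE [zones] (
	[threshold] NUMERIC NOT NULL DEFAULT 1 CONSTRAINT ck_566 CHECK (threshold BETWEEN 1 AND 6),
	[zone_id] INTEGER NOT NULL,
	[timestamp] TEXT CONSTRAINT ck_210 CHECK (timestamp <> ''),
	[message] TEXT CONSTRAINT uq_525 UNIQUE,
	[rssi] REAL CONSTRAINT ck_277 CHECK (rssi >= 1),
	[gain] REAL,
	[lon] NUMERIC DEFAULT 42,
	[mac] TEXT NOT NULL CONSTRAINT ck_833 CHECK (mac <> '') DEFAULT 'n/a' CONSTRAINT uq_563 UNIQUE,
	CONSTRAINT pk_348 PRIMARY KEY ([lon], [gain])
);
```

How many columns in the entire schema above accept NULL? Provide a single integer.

17

calibrations: 3 nullable (model, interval, mac — PK (calibration_id, unit) and explicit NOT NULL columns excluded).
sites: 5 nullable (serial, site_id, battery, offset, model — PK none and explicit NOT NULL columns excluded).
firmware: 1 nullable (severity — PK (firmware_id, lat, channel) and explicit NOT NULL columns excluded).
alerts: 5 nullable (gain, serial, channel, alert_id, battery — PK (threshold, rssi, type) and explicit NOT NULL columns excluded).
zones: 3 nullable (timestamp, message, rssi — PK (lon, gain) and explicit NOT NULL columns excluded).
Total: 3 + 5 + 1 + 5 + 3 = 17.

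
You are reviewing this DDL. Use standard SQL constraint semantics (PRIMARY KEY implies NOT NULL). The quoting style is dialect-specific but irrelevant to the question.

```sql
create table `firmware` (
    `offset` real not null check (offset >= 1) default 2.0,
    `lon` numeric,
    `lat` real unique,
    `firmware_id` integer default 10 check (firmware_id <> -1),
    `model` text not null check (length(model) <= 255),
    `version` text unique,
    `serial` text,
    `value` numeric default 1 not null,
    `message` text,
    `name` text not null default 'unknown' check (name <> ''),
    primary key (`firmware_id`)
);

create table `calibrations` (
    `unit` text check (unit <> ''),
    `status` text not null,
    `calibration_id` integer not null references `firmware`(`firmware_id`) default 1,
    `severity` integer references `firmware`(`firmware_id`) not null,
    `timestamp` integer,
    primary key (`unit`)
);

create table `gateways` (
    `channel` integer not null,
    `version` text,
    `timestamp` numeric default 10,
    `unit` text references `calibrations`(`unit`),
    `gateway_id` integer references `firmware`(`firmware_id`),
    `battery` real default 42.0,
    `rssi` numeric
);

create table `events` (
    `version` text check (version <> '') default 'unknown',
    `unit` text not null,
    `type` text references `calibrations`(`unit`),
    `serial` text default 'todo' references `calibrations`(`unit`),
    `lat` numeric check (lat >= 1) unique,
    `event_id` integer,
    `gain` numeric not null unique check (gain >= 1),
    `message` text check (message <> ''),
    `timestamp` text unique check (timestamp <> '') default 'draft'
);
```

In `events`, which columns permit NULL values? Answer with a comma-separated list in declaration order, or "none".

version, type, serial, lat, event_id, message, timestamp

- version: CHECK does not forbid NULL (a CHECK constraint passes when its expression is NULL) → nullable.
- unit: declared NOT NULL → not nullable.
- type: a foreign key column may be NULL unless separately constrained → nullable.
- serial: a foreign key column may be NULL unless separately constrained → nullable.
- lat: CHECK does not forbid NULL (a CHECK constraint passes when its expression is NULL) → nullable.
- event_id: no NOT NULL constraint applies → nullable.
- gain: declared NOT NULL → not nullable.
- message: CHECK does not forbid NULL (a CHECK constraint passes when its expression is NULL) → nullable.
- timestamp: CHECK does not forbid NULL (a CHECK constraint passes when its expression is NULL) → nullable.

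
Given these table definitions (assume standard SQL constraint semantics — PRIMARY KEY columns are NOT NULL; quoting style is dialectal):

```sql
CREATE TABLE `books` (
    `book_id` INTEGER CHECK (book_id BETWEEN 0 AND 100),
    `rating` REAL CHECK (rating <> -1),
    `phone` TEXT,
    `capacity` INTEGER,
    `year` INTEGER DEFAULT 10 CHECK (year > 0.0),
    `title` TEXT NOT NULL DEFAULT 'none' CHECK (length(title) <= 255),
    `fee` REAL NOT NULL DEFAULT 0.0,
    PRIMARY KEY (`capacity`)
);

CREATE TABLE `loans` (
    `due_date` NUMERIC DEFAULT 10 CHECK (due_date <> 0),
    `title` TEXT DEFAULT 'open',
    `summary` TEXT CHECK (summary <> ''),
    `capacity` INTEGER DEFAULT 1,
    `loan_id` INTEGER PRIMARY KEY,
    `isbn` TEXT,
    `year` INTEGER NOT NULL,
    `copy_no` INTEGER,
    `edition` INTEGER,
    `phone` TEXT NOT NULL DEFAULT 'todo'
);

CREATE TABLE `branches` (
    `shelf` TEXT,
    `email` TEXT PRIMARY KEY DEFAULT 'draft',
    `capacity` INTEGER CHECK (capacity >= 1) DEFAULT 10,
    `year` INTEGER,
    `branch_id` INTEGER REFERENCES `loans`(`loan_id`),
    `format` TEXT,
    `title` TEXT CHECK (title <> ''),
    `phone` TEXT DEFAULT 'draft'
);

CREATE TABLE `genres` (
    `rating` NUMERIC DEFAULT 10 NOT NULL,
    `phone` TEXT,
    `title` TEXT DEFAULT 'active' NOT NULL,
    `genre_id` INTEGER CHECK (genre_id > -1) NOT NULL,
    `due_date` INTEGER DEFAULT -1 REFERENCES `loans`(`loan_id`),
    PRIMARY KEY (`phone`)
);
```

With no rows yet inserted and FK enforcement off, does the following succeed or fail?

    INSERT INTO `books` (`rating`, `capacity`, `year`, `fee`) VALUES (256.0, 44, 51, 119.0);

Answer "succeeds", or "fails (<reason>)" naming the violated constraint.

succeeds

NOT NULL columns: capacity is supplied; fee is supplied; title defaults to 'none'.
CHECK constraints: 256.0 satisfies (rating <> -1); 51 satisfies (year > 0.0).
No constraint is violated.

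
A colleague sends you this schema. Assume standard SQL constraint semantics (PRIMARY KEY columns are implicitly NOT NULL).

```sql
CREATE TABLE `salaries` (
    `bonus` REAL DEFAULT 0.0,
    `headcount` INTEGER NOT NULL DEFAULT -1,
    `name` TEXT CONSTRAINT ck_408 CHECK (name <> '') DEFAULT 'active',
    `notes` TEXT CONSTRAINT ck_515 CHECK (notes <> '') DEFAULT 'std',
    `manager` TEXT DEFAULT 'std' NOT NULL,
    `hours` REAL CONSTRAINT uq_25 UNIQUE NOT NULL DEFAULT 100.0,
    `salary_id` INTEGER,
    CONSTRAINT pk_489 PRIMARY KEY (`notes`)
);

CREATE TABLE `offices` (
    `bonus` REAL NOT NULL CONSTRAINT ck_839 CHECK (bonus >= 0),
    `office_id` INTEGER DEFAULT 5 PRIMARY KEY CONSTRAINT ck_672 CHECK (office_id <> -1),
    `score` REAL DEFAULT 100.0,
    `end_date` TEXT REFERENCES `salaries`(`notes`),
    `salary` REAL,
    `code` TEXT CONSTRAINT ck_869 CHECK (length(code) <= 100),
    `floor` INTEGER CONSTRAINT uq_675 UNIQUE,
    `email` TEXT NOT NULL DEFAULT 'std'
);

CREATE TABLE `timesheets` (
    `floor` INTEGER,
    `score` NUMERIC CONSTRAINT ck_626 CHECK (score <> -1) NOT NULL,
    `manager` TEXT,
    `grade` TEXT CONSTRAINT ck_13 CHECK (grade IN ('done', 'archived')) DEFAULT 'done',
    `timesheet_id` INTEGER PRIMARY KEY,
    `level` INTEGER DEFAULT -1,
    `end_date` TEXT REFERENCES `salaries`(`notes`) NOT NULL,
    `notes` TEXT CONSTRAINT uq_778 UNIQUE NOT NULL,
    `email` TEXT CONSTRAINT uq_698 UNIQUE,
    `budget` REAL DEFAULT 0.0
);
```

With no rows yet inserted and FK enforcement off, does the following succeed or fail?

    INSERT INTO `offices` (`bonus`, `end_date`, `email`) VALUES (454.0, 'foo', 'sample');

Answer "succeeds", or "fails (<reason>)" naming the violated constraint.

succeeds

NOT NULL columns: bonus is supplied; email is supplied; office_id defaults to 5.
CHECK constraints: 454.0 satisfies (bonus >= 0).
No constraint is violated.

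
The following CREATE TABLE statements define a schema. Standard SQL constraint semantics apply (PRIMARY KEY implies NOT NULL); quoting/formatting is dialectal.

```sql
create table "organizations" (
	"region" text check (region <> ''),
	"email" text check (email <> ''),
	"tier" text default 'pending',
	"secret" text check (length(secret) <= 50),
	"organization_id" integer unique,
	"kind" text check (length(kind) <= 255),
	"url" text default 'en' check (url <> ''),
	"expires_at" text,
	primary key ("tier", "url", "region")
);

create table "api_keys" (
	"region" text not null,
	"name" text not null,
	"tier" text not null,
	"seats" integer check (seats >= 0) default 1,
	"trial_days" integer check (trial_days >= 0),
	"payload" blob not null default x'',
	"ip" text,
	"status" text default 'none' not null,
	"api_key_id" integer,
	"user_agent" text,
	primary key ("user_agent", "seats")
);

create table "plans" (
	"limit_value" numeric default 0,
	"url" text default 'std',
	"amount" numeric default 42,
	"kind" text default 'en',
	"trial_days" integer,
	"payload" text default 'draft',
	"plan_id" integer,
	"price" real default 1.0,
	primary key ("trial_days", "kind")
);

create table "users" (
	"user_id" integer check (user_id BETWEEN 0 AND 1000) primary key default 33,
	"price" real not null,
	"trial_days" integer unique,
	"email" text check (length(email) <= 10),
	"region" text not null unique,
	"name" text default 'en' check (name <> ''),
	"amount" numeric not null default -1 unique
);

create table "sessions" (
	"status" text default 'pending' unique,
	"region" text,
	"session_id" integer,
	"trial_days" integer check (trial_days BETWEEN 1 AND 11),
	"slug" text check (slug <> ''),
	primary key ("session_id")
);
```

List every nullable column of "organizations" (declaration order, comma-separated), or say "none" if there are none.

email, secret, organization_id, kind, expires_at

- region: part of the PRIMARY KEY, which implies NOT NULL → not nullable.
- email: CHECK does not forbid NULL (a CHECK constraint passes when its expression is NULL) → nullable.
- tier: part of the PRIMARY KEY, which implies NOT NULL → not nullable.
- secret: CHECK does not forbid NULL (a CHECK constraint passes when its expression is NULL) → nullable.
- organization_id: UNIQUE does not imply NOT NULL → nullable.
- kind: CHECK does not forbid NULL (a CHECK constraint passes when its expression is NULL) → nullable.
- url: part of the PRIMARY KEY, which implies NOT NULL → not nullable.
- expires_at: no NOT NULL constraint applies → nullable.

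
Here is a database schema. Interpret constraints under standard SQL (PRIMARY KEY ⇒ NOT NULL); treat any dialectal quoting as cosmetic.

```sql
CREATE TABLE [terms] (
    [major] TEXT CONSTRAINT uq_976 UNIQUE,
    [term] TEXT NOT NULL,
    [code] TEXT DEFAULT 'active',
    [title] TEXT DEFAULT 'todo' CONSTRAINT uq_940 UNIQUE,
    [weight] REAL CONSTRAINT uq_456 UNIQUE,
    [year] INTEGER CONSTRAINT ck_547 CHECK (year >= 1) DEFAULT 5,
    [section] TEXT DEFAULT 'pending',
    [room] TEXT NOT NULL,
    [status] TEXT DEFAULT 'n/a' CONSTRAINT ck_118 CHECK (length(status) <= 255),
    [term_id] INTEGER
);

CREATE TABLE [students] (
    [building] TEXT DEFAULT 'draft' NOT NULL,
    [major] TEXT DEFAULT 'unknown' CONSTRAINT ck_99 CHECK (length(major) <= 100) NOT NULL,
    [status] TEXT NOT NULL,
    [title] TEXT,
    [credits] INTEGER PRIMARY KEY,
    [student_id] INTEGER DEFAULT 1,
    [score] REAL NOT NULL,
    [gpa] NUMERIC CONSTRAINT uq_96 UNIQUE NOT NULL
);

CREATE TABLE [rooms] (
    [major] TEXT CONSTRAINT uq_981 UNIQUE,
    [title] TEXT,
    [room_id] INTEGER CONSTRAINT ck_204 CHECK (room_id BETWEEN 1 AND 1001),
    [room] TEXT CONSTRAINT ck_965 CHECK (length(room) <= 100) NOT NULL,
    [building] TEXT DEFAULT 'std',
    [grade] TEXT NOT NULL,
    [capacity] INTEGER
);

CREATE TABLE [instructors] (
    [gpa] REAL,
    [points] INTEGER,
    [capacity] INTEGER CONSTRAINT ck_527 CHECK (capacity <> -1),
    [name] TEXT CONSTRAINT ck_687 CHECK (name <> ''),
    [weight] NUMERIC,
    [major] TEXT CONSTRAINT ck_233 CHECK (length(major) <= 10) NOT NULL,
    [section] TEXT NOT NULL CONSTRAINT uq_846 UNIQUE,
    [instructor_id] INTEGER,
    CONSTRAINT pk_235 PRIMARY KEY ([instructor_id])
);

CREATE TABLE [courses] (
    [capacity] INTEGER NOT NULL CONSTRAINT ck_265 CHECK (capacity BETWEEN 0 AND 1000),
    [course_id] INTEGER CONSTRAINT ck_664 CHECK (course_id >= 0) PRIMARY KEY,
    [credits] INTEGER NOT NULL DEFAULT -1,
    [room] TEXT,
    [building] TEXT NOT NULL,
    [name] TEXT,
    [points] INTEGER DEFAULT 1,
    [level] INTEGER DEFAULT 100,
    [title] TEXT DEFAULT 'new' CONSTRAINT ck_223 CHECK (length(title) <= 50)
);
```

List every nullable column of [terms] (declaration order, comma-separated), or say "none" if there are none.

- major: UNIQUE does not imply NOT NULL → nullable.
- term: declared NOT NULL → not nullable.
- code: DEFAULT only fills an omitted column; an explicit NULL is still allowed → nullable.
- title: UNIQUE does not imply NOT NULL → nullable.
- weight: UNIQUE does not imply NOT NULL → nullable.
- year: CHECK does not forbid NULL (a CHECK constraint passes when its expression is NULL) → nullable.
- section: DEFAULT only fills an omitted column; an explicit NULL is still allowed → nullable.
- room: declared NOT NULL → not nullable.
- status: CHECK does not forbid NULL (a CHECK constraint passes when its expression is NULL) → nullable.
- term_id: no NOT NULL constraint applies → nullable.

major, code, title, weight, year, section, status, term_id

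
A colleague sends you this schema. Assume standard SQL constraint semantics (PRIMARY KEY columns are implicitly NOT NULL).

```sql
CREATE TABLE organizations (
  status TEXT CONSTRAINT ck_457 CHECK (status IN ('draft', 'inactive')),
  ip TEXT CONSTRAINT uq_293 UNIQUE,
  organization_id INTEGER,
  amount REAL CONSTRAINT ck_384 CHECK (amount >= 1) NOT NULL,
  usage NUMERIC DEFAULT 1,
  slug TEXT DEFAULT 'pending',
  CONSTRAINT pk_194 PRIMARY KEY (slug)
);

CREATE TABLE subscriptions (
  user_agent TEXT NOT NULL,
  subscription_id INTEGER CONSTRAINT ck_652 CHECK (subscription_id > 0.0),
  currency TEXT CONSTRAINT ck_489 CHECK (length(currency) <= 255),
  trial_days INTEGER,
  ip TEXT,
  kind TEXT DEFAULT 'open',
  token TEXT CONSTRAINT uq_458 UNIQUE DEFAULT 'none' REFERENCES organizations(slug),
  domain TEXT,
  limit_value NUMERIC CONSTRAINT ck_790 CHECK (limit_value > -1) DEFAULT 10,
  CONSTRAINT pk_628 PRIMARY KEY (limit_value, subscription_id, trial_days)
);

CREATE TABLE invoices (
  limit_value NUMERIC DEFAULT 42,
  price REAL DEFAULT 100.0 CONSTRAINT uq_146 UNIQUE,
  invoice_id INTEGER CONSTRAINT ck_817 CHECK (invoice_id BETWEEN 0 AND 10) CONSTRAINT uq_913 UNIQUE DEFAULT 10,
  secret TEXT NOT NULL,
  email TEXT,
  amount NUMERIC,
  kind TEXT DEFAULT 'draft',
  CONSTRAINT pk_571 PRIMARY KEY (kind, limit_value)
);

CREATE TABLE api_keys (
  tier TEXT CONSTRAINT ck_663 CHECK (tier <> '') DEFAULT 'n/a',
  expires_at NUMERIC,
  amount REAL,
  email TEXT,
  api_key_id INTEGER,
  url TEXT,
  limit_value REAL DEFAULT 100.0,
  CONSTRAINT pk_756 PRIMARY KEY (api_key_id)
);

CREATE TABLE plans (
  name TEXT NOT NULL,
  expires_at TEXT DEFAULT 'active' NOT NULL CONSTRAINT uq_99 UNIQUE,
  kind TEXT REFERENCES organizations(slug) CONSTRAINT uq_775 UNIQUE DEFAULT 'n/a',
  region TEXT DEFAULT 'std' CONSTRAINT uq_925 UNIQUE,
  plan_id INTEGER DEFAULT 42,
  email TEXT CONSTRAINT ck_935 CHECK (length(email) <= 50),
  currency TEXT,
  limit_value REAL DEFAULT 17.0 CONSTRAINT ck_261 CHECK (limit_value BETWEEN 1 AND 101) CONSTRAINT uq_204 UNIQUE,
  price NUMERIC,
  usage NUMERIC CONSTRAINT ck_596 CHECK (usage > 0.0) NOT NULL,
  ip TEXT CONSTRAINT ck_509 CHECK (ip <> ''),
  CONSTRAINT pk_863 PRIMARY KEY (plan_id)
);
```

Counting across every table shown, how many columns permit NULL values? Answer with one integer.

organizations: 4 nullable (status, ip, organization_id, usage — PK (slug) and explicit NOT NULL columns excluded).
subscriptions: 5 nullable (currency, ip, kind, token, domain — PK (limit_value, subscription_id, trial_days) and explicit NOT NULL columns excluded).
invoices: 4 nullable (price, invoice_id, email, amount — PK (kind, limit_value) and explicit NOT NULL columns excluded).
api_keys: 6 nullable (tier, expires_at, amount, email, url, limit_value — PK (api_key_id) and explicit NOT NULL columns excluded).
plans: 7 nullable (kind, region, email, currency, limit_value, price, ip — PK (plan_id) and explicit NOT NULL columns excluded).
Total: 4 + 5 + 4 + 6 + 7 = 26.

26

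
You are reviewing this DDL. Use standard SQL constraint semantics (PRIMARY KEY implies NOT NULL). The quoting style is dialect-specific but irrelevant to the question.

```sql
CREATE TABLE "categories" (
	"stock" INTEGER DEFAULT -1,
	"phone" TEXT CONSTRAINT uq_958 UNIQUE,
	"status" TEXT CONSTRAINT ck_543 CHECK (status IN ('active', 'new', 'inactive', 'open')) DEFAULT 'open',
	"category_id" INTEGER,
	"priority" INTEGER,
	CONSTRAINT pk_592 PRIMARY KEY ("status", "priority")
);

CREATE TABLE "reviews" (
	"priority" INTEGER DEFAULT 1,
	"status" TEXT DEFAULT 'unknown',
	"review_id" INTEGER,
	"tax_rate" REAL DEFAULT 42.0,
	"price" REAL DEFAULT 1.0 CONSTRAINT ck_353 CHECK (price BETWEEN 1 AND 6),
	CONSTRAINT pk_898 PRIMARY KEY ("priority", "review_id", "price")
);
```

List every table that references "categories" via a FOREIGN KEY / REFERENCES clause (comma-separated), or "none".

none

No REFERENCES clause anywhere in the schema names categories.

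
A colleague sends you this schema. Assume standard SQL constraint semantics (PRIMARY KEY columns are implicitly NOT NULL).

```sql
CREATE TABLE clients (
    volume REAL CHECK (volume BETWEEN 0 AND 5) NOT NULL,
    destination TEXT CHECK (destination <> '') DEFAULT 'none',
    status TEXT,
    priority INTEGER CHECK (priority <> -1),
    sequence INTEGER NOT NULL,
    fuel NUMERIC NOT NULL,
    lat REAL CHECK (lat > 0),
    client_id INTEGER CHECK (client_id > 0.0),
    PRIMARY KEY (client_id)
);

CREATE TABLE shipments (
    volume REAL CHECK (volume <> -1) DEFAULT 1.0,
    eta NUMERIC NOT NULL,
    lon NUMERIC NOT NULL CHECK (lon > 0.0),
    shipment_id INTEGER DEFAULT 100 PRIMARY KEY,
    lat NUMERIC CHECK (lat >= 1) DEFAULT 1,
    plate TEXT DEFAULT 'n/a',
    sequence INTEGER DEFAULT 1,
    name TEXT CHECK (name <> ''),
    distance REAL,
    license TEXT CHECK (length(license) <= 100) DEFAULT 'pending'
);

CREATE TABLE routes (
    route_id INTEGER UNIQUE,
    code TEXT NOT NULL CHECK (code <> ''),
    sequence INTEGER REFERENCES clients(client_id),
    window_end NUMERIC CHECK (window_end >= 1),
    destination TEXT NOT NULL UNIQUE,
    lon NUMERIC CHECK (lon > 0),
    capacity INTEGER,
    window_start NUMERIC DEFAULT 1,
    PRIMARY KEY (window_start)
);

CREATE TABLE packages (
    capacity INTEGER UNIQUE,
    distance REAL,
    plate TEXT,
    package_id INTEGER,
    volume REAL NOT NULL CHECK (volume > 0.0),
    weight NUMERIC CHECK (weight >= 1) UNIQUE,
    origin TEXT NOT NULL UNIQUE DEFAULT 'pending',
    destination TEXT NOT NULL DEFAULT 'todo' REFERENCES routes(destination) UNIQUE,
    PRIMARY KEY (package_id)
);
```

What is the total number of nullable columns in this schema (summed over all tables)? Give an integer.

clients: 4 nullable (destination, status, priority, lat — PK (client_id) and explicit NOT NULL columns excluded).
shipments: 7 nullable (volume, lat, plate, sequence, name, distance, license — PK (shipment_id) and explicit NOT NULL columns excluded).
routes: 5 nullable (route_id, sequence, window_end, lon, capacity — PK (window_start) and explicit NOT NULL columns excluded).
packages: 4 nullable (capacity, distance, plate, weight — PK (package_id) and explicit NOT NULL columns excluded).
Total: 4 + 7 + 5 + 4 = 20.

20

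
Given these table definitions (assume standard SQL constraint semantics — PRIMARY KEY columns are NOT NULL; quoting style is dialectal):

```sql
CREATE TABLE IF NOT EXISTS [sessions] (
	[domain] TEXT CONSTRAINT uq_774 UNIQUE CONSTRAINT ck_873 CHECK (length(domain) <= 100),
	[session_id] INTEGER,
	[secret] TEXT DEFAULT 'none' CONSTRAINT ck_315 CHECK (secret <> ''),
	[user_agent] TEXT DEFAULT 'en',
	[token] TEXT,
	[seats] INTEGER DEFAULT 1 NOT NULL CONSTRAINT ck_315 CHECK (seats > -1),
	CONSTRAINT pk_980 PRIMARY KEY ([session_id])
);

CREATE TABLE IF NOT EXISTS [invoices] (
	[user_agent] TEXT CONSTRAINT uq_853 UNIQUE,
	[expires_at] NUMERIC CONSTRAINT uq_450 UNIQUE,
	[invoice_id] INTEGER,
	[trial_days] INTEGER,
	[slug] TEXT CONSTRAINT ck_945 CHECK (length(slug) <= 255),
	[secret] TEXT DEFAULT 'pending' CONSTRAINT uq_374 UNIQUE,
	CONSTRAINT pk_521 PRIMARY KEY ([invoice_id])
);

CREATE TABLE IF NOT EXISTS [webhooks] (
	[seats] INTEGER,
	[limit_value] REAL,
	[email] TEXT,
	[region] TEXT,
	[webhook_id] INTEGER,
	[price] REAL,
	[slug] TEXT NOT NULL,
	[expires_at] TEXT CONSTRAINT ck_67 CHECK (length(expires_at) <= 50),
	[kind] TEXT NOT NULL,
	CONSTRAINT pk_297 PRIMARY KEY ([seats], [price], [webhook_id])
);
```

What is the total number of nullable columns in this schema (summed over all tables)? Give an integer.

sessions: 4 nullable (domain, secret, user_agent, token — PK (session_id) and explicit NOT NULL columns excluded).
invoices: 5 nullable (user_agent, expires_at, trial_days, slug, secret — PK (invoice_id) and explicit NOT NULL columns excluded).
webhooks: 4 nullable (limit_value, email, region, expires_at — PK (seats, price, webhook_id) and explicit NOT NULL columns excluded).
Total: 4 + 5 + 4 = 13.

13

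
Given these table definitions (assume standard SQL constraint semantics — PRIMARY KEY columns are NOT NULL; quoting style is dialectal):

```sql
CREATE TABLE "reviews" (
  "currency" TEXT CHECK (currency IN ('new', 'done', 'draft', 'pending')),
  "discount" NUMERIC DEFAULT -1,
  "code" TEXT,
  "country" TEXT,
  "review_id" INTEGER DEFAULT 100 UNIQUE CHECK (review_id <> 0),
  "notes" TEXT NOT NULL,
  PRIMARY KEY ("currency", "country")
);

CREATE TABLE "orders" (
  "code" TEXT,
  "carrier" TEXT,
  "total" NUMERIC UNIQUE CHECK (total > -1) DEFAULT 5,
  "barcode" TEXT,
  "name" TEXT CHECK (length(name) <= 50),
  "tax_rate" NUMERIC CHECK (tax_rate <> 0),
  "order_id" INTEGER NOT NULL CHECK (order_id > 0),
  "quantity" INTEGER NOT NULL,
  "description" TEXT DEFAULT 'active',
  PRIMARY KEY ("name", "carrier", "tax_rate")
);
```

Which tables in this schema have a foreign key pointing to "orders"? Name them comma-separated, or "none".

No REFERENCES clause anywhere in the schema names orders.

none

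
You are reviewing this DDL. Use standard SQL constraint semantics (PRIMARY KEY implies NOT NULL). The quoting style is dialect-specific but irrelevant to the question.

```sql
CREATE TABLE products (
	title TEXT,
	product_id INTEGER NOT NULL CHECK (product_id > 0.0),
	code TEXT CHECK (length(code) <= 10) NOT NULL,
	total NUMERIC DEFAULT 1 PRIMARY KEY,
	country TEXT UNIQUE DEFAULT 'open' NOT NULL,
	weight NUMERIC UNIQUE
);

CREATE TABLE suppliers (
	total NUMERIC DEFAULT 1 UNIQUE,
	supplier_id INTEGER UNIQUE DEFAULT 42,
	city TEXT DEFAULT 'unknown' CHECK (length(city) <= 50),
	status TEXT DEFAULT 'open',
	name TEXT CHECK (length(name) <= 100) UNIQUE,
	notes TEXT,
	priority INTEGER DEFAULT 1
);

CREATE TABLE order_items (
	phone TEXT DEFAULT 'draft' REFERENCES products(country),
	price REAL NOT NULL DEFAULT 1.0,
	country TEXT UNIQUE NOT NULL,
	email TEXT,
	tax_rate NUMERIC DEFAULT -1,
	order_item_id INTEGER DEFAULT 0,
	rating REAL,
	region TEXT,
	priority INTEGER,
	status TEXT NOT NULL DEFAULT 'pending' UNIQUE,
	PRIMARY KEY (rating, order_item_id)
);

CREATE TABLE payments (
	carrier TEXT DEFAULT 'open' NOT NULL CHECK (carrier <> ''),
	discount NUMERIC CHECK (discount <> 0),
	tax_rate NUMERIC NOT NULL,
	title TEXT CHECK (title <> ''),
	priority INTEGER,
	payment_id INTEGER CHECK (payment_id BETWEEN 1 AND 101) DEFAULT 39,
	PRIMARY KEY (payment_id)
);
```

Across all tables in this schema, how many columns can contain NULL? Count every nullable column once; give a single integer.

products: 2 nullable (title, weight — PK (total) and explicit NOT NULL columns excluded).
suppliers: 7 nullable (total, supplier_id, city, status, name, notes, priority — PK none and explicit NOT NULL columns excluded).
order_items: 5 nullable (phone, email, tax_rate, region, priority — PK (rating, order_item_id) and explicit NOT NULL columns excluded).
payments: 3 nullable (discount, title, priority — PK (payment_id) and explicit NOT NULL columns excluded).
Total: 2 + 7 + 5 + 3 = 17.

17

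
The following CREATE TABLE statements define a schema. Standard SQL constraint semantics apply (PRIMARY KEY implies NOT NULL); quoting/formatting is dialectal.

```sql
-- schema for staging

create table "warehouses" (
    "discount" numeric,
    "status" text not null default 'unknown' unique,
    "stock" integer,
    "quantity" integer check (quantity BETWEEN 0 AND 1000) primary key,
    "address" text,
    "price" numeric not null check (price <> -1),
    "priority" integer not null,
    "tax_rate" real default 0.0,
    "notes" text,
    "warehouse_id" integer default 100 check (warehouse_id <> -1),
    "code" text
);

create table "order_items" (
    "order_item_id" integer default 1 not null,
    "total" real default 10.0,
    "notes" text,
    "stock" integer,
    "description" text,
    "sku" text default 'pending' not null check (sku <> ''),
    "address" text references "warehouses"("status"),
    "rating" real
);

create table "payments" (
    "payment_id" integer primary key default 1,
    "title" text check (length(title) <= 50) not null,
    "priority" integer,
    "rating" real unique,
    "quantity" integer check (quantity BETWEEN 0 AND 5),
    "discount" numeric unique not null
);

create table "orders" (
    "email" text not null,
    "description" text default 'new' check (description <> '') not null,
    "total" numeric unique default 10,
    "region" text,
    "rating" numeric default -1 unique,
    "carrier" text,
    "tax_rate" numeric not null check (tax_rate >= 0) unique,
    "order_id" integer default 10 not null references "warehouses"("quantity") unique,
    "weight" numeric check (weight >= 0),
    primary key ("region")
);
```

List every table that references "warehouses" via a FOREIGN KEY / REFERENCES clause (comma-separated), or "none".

- order_items.address references warehouses(status).
- orders.order_id references warehouses(quantity).

order_items, orders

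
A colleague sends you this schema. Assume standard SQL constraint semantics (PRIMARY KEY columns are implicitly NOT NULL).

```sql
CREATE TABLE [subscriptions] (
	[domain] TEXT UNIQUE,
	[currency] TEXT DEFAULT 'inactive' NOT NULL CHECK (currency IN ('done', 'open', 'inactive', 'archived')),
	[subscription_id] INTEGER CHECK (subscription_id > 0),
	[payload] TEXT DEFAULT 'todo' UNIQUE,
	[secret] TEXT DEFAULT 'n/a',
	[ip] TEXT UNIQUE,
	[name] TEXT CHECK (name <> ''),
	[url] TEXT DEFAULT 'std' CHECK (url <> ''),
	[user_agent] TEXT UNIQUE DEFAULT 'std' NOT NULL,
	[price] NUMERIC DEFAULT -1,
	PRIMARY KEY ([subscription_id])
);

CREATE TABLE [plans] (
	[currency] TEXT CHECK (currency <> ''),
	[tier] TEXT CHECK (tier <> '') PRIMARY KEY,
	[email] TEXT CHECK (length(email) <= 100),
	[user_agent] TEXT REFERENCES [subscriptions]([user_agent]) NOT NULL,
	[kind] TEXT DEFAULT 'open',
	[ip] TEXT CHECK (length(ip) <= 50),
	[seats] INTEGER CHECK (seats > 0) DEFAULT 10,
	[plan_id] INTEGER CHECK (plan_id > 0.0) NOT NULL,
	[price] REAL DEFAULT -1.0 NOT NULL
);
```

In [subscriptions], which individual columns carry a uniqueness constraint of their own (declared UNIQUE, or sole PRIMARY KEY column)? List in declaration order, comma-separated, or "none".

domain, subscription_id, payload, ip, user_agent

- domain: declared UNIQUE → unique.
- currency: no UNIQUE or single-column PK constraint.
- subscription_id: single-column PRIMARY KEY → unique.
- payload: declared UNIQUE → unique.
- secret: no UNIQUE or single-column PK constraint.
- ip: declared UNIQUE → unique.
- name: no UNIQUE or single-column PK constraint.
- url: no UNIQUE or single-column PK constraint.
- user_agent: declared UNIQUE → unique.
- price: no UNIQUE or single-column PK constraint.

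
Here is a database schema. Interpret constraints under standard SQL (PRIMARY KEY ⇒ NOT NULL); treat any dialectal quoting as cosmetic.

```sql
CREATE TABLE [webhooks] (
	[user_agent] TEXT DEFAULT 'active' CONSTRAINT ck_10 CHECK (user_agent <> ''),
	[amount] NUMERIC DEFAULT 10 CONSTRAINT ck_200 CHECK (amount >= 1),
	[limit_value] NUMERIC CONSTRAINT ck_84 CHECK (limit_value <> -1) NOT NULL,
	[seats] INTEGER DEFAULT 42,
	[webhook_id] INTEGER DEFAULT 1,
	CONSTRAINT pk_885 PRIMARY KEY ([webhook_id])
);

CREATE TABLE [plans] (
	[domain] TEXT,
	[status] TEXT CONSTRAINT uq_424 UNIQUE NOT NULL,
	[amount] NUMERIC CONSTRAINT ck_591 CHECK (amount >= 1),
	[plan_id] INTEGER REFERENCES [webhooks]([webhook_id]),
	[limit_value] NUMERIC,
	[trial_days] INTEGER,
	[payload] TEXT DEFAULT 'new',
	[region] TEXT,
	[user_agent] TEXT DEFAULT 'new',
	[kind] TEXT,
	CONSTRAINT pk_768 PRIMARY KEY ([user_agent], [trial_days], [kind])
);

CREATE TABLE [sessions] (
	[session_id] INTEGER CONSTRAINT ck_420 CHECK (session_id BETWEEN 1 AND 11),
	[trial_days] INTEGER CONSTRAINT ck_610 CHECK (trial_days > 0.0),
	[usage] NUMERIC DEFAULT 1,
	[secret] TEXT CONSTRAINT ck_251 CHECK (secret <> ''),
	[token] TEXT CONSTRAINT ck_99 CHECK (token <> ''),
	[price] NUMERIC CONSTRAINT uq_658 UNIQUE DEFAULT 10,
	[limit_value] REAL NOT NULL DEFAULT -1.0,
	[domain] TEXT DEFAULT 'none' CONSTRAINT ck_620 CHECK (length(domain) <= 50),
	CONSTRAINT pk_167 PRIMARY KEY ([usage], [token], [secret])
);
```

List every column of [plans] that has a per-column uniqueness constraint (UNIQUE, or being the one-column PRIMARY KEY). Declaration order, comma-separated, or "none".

- domain: no UNIQUE or single-column PK constraint.
- status: declared UNIQUE → unique.
- amount: no UNIQUE or single-column PK constraint.
- plan_id: no UNIQUE or single-column PK constraint.
- limit_value: no UNIQUE or single-column PK constraint.
- trial_days: part of a composite PRIMARY KEY — only the tuple is unique, not this column on its own.
- payload: no UNIQUE or single-column PK constraint.
- region: no UNIQUE or single-column PK constraint.
- user_agent: part of a composite PRIMARY KEY — only the tuple is unique, not this column on its own.
- kind: part of a composite PRIMARY KEY — only the tuple is unique, not this column on its own.

status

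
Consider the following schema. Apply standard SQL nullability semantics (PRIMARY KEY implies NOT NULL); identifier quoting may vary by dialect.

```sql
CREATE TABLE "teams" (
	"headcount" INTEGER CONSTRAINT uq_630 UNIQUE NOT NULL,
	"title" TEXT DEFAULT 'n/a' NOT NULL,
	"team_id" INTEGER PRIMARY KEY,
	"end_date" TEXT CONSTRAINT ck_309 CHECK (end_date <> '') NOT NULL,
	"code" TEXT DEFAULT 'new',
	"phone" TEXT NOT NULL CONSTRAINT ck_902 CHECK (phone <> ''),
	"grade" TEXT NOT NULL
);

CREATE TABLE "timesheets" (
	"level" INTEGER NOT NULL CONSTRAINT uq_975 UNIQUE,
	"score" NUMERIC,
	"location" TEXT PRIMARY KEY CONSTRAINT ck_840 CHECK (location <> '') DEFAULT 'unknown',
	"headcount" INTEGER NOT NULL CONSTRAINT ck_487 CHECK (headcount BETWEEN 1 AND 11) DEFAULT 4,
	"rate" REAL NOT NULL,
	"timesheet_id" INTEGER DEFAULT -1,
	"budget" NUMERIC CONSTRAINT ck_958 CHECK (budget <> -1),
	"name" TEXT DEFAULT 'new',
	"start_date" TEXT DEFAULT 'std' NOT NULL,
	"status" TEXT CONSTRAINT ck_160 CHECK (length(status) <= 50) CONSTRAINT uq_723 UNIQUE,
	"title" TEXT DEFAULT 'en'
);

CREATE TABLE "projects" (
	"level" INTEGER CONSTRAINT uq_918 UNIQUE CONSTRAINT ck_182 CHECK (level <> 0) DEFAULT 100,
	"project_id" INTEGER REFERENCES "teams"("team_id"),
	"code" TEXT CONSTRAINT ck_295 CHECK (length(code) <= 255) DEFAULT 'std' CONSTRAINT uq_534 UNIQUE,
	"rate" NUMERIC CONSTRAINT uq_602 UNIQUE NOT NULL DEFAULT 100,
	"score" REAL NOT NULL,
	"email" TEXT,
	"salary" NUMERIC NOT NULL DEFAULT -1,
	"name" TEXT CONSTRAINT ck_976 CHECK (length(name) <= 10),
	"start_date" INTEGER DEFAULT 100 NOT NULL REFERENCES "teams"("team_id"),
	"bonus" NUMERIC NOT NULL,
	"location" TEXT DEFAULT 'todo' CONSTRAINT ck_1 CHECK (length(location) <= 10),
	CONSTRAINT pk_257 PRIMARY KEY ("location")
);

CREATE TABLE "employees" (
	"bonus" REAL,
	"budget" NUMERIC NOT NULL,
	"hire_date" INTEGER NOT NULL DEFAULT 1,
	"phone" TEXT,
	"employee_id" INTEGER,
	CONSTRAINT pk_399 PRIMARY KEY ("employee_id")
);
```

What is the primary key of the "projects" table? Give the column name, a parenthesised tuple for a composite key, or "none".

location is declared PRIMARY KEY as a table-level PRIMARY KEY clause.

location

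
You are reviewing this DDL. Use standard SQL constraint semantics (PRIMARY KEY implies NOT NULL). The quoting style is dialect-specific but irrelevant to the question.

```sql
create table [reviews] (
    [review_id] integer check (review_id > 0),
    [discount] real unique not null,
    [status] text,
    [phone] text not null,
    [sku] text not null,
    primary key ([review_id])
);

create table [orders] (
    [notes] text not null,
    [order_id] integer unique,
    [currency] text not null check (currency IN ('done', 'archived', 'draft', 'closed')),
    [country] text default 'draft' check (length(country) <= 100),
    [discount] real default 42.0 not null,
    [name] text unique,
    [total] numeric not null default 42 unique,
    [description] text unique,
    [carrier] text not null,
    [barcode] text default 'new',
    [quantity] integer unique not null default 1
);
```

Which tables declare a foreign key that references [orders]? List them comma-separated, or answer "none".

none

No REFERENCES clause anywhere in the schema names orders.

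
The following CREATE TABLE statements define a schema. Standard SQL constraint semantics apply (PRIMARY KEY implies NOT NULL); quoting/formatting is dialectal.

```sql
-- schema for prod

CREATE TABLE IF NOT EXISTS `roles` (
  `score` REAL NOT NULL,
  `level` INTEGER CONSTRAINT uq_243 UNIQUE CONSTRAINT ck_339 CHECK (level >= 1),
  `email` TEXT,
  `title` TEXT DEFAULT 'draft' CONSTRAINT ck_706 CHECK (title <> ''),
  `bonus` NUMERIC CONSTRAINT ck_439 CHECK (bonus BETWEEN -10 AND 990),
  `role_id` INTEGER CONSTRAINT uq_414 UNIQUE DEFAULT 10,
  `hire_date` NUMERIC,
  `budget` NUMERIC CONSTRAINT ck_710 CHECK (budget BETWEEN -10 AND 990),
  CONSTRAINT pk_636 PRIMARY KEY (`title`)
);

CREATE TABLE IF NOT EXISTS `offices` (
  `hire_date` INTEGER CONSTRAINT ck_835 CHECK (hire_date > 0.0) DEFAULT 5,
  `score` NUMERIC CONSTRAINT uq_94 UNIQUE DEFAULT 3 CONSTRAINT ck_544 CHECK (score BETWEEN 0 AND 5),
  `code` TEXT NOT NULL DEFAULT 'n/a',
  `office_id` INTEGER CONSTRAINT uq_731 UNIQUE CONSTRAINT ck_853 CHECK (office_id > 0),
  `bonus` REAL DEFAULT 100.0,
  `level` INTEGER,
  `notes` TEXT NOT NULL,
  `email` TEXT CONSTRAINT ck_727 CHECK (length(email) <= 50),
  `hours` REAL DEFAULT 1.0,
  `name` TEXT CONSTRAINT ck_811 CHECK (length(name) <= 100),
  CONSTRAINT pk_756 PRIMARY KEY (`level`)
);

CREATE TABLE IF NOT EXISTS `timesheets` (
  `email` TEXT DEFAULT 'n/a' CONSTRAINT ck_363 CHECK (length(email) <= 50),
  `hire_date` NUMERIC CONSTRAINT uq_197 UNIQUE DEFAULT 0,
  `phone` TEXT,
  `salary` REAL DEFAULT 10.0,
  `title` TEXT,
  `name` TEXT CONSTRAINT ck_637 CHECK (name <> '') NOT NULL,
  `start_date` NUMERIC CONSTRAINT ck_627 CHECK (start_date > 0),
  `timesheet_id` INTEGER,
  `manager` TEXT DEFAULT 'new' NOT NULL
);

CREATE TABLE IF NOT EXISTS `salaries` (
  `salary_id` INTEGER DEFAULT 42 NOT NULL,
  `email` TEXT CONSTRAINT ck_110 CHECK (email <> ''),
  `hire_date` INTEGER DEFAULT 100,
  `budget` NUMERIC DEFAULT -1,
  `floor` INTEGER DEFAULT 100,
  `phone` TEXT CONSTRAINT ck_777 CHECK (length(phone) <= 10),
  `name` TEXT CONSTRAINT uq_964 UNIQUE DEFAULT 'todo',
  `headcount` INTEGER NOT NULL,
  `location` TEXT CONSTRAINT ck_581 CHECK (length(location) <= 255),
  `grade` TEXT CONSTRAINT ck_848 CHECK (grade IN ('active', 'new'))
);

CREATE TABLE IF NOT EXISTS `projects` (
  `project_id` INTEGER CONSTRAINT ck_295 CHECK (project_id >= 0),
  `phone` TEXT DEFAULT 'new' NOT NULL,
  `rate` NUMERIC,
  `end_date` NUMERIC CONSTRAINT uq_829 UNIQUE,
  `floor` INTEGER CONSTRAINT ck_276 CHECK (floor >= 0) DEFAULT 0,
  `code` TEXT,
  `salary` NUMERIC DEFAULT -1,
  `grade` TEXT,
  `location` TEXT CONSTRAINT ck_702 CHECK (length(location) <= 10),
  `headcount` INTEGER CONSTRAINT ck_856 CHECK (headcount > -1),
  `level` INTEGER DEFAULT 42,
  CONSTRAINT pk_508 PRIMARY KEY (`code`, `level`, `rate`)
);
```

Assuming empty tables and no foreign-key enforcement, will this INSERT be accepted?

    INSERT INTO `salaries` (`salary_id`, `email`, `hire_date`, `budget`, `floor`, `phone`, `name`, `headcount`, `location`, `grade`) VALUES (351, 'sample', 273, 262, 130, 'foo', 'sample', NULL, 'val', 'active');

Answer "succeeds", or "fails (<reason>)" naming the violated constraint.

fails (NOT NULL on headcount)

headcount is explicitly set to NULL, but headcount is declared NOT NULL.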